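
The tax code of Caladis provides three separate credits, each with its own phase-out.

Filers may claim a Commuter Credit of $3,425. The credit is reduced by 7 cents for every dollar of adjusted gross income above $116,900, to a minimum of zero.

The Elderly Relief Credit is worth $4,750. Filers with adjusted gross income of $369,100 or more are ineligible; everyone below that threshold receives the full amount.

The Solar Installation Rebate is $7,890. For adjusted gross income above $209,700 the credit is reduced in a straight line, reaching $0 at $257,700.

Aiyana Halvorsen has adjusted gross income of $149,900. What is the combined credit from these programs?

Commuter Credit: 7% of the $33,000 excess over $116,900 is $2,310; credit = $3,425 − $2,310 = $1,115.
Elderly Relief Credit: $149,900 is below the $369,100 cutoff, so the full $4,750 applies.
Solar Installation Rebate: $149,900 is at or below the $209,700 threshold, so the full $7,890 applies.
Total: $1,115 + $4,750 + $7,890 = $13,755.

$13,755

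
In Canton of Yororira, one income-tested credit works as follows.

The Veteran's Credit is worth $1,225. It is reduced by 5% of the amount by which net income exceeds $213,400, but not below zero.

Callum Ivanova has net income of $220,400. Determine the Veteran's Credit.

Veteran's Credit: 5% of the $7,000 excess over $213,400 is $350; credit = $1,225 − $350 = $875.

$875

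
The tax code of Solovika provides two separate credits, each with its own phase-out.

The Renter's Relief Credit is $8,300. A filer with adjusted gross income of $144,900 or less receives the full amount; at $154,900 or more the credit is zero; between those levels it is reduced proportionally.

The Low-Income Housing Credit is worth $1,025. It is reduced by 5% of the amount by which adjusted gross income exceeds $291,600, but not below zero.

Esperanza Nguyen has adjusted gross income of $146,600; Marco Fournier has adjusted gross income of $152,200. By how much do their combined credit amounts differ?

Esperanza ($146,600): Renter's Relief Credit: $146,600 is $1,700 into a $10,000 phase-out range, leaving 8,300/10,000 of the credit: $8,300 × 8,300/10,000 = $6,889. Low-Income Housing Credit: $146,600 is at or below the $291,600 threshold, so the full $1,025 applies. total $6,889 + $1,025 = $7,914
Marco ($152,200): Renter's Relief Credit: $152,200 is $7,300 into a $10,000 phase-out range, leaving 2,700/10,000 of the credit: $8,300 × 2,700/10,000 = $2,241. Low-Income Housing Credit: $152,200 is at or below the $291,600 threshold, so the full $1,025 applies. total $2,241 + $1,025 = $3,266
Difference: |$7,914 − $3,266| = $4,648.

$4,648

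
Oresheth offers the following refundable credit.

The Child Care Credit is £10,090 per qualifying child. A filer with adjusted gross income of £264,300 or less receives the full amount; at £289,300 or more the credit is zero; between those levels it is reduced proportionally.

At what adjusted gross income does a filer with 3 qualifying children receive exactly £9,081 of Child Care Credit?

£281,800

Full credit = 3 × £10,090 = £30,270.
£9,081 is 9,081/30,270 of the full £30,270, so 21,189/30,270 of the £25,000 range has been used: income = £264,300 + £25,000 × 21,189/30,270 = £281,800.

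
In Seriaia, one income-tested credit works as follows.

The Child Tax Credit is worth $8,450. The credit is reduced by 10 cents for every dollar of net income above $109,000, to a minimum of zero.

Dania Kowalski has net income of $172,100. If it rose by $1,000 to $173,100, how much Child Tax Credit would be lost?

$100

At $172,100 — 10% of the $63,100 excess over $109,000 is $6,310; credit = $8,450 − $6,310 = $2,140.
At $173,100 — 10% of the $64,100 excess over $109,000 is $6,410; credit = $8,450 − $6,410 = $2,040.
Lost: $2,140 − $2,040 = $100.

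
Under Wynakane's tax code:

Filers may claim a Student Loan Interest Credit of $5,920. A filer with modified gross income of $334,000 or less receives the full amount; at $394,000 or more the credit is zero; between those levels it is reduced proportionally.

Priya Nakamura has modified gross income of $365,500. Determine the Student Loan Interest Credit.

Student Loan Interest Credit: $365,500 is $31,500 into a $60,000 phase-out range, leaving 28,500/60,000 of the credit: $5,920 × 28,500/60,000 = $2,812.

$2,812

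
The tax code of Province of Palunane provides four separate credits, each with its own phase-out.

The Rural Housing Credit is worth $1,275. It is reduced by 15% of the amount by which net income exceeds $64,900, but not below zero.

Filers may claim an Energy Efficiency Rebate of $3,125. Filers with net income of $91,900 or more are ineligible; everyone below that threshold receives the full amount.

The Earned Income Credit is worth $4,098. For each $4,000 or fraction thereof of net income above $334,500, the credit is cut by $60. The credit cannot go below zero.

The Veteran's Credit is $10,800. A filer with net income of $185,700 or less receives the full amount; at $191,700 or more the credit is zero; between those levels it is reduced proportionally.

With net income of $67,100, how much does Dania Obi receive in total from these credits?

Rural Housing Credit: 15% of the $2,200 excess over $64,900 is $330; credit = $1,275 − $330 = $945.
Energy Efficiency Rebate: $67,100 is below the $91,900 cutoff, so the full $3,125 applies.
Earned Income Credit: $67,100 is at or below the $334,500 threshold, so the full $4,098 applies.
Veteran's Credit: $67,100 is at or below the $185,700 threshold, so the full $10,800 applies.
Total: $945 + $3,125 + $4,098 + $10,800 = $18,968.

$18,968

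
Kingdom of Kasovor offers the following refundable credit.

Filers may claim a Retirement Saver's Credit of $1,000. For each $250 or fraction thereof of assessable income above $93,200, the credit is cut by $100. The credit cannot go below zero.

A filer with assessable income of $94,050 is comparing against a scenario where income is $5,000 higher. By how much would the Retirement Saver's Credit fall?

At $94,050 — income exceeds $93,200 by $850, which is 4 full-or-partial $250 increments; reduction = 4 × $100 = $400, leaving $600.
At $99,050 — income exceeds $93,200 by $5,850 → 24 increments × $100 = $2,400 ≥ base, so the credit is $0.
Lost: $600 − $0 = $600.

$600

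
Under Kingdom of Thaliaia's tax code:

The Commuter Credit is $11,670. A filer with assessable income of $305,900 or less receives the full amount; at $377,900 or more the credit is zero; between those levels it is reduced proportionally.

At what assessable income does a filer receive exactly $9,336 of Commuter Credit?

$320,300

$9,336 is 9,336/11,670 of the full $11,670, so 2,334/11,670 of the $72,000 range has been used: income = $305,900 + $72,000 × 2,334/11,670 = $320,300.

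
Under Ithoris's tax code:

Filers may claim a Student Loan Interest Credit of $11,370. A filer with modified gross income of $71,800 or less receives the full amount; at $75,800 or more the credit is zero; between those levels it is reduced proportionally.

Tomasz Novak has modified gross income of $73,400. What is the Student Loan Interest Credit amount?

$6,822

Student Loan Interest Credit: $73,400 is $1,600 into a $4,000 phase-out range, leaving 2,400/4,000 of the credit: $11,370 × 2,400/4,000 = $6,822.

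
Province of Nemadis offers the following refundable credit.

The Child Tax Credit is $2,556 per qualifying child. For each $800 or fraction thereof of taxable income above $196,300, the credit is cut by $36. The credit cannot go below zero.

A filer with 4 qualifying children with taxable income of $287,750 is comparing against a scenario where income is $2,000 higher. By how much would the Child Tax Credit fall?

At $287,750 — base = 4 × $2,556 = $10,224. income exceeds $196,300 by $91,450, which is 115 full-or-partial $800 increments; reduction = 115 × $36 = $4,140, leaving $6,084.
At $289,750 — base = 4 × $2,556 = $10,224. income exceeds $196,300 by $93,450, which is 117 full-or-partial $800 increments; reduction = 117 × $36 = $4,212, leaving $6,012.
Lost: $6,084 − $6,012 = $72.

$72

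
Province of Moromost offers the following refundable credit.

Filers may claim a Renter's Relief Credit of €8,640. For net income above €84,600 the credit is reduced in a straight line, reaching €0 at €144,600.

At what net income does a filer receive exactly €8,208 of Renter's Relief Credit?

€87,600

€8,208 is 8,208/8,640 of the full €8,640, so 432/8,640 of the €60,000 range has been used: income = €84,600 + €60,000 × 432/8,640 = €87,600.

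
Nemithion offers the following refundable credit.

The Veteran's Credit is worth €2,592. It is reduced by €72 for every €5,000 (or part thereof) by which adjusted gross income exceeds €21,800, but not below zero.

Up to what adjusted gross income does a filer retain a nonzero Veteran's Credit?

After 35 increments the reduction is 35 × €72 = €2,520, leaving €72; one more increment wipes it out. Increment 35 ends at excess 35 × €5,000 = €175,000, so the highest qualifying income is €21,800 + €175,000 = €196,800.

€196,800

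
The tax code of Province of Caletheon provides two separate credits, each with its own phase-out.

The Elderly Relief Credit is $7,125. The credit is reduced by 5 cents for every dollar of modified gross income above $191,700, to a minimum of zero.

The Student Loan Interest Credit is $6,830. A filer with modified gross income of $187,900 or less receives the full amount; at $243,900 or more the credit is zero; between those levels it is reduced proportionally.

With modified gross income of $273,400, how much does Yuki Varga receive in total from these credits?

$3,040

Elderly Relief Credit: 5% of the $81,700 excess over $191,700 is $4,085; credit = $7,125 − $4,085 = $3,040.
Student Loan Interest Credit: $273,400 is at or above $243,900, so the credit is $0.
Total: $3,040 + $0 = $3,040.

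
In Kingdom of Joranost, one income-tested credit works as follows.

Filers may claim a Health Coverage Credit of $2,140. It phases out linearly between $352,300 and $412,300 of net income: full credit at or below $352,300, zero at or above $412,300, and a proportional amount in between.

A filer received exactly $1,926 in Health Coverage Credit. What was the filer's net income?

$1,926 is 1,926/2,140 of the full $2,140, so 214/2,140 of the $60,000 range has been used: income = $352,300 + $60,000 × 214/2,140 = $358,300.

$358,300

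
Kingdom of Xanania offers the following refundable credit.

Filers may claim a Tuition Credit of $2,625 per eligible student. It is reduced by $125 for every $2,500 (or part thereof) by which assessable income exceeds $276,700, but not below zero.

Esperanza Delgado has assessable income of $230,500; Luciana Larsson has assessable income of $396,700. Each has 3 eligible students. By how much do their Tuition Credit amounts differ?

Esperanza ($230,500): Tuition Credit: base = 3 × $2,625 = $7,875. $230,500 is at or below the $276,700 threshold, so the full $7,875 applies.
Luciana ($396,700): Tuition Credit: base = 3 × $2,625 = $7,875. income exceeds $276,700 by $120,000, which is 48 full-or-partial $2,500 increments; reduction = 48 × $125 = $6,000, leaving $1,875.
Difference: |$7,875 − $1,875| = $6,000.

$6,000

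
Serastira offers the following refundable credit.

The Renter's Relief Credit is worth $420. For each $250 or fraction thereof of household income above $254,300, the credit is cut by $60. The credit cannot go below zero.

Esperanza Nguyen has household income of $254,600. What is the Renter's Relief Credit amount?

$300

Renter's Relief Credit: income exceeds $254,300 by $300, which is 2 full-or-partial $250 increments; reduction = 2 × $60 = $120, leaving $300.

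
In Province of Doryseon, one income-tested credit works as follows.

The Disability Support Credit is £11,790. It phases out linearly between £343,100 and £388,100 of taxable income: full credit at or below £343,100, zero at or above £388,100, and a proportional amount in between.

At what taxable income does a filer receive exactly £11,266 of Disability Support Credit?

£11,266 is 11,266/11,790 of the full £11,790, so 524/11,790 of the £45,000 range has been used: income = £343,100 + £45,000 × 524/11,790 = £345,100.

£345,100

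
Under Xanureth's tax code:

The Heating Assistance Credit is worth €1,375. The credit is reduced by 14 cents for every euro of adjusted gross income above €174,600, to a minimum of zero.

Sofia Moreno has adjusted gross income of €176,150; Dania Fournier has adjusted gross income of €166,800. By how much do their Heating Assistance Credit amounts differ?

Sofia (€176,150): Heating Assistance Credit: 14% of the €1,550 excess over €174,600 is €217; credit = €1,375 − €217 = €1,158.
Dania (€166,800): Heating Assistance Credit: €166,800 is at or below the €174,600 threshold, so the full €1,375 applies.
Difference: |€1,158 − €1,375| = €217.

€217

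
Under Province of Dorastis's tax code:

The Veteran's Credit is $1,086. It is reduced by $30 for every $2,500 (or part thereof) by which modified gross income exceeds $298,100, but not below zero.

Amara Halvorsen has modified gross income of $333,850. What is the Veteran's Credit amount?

Veteran's Credit: income exceeds $298,100 by $35,750, which is 15 full-or-partial $2,500 increments; reduction = 15 × $30 = $450, leaving $636.

$636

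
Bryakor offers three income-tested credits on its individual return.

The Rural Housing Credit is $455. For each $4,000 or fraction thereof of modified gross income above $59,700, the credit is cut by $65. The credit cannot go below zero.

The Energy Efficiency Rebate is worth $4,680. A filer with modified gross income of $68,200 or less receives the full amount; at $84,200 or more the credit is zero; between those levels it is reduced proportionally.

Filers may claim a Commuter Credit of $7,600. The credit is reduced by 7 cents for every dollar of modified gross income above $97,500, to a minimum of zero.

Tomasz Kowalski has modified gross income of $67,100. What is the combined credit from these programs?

$12,605

Rural Housing Credit: income exceeds $59,700 by $7,400, which is 2 full-or-partial $4,000 increments; reduction = 2 × $65 = $130, leaving $325.
Energy Efficiency Rebate: $67,100 is at or below the $68,200 threshold, so the full $4,680 applies.
Commuter Credit: $67,100 is at or below the $97,500 threshold, so the full $7,600 applies.
Total: $325 + $4,680 + $7,600 = $12,605.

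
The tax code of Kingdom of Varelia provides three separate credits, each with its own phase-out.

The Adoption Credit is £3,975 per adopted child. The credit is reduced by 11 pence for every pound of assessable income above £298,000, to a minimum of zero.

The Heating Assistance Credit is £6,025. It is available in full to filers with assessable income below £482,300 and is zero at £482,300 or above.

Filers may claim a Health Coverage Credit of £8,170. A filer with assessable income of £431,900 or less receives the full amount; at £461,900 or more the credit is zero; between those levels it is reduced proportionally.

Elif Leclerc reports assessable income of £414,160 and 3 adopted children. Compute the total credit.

Adoption Credit: base = 3 × £3,975 = £11,925. 11% of the £116,160 excess over £298,000 is £12,777.60 ≥ base, so the credit is £0.
Heating Assistance Credit: £414,160 is below the £482,300 cutoff, so the full £6,025 applies.
Health Coverage Credit: £414,160 is at or below the £431,900 threshold, so the full £8,170 applies.
Total: £0 + £6,025 + £8,170 = £14,195.

£14,195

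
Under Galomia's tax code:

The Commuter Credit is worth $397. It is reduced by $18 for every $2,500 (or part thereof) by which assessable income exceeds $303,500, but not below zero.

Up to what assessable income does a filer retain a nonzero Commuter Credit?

After 22 increments the reduction is 22 × $18 = $396, leaving $1; one more increment wipes it out. Increment 22 ends at excess 22 × $2,500 = $55,000, so the highest qualifying income is $303,500 + $55,000 = $358,500.

$358,500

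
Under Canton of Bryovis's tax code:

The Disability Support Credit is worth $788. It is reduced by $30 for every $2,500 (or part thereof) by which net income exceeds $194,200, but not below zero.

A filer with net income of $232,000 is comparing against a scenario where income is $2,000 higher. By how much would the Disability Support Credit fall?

At $232,000 — income exceeds $194,200 by $37,800, which is 16 full-or-partial $2,500 increments; reduction = 16 × $30 = $480, leaving $308.
At $234,000 — income exceeds $194,200 by $39,800, which is 16 full-or-partial $2,500 increments; reduction = 16 × $30 = $480, leaving $308.
Lost: $308 − $308 = $0.

$0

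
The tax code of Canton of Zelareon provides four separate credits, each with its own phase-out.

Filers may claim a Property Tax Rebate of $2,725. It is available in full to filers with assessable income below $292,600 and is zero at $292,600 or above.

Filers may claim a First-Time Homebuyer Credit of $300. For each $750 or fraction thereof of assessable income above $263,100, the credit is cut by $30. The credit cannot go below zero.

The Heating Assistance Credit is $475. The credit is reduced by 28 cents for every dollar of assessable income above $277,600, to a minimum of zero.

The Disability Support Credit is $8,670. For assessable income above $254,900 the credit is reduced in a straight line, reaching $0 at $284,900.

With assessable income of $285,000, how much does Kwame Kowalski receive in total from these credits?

$2,725

Property Tax Rebate: $285,000 is below the $292,600 cutoff, so the full $2,725 applies.
First-Time Homebuyer Credit: income exceeds $263,100 by $21,900 → 30 increments × $30 = $900 ≥ base, so the credit is $0.
Heating Assistance Credit: 28% of the $7,400 excess over $277,600 is $2,072 ≥ base, so the credit is $0.
Disability Support Credit: $285,000 is at or above $284,900, so the credit is $0.
Total: $2,725 + $0 + $0 + $0 = $2,725.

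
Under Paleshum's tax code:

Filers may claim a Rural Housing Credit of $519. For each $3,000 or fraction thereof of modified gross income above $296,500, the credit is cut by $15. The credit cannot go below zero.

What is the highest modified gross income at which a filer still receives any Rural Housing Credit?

After 34 increments the reduction is 34 × $15 = $510, leaving $9; one more increment wipes it out. Increment 34 ends at excess 34 × $3,000 = $102,000, so the highest qualifying income is $296,500 + $102,000 = $398,500.

$398,500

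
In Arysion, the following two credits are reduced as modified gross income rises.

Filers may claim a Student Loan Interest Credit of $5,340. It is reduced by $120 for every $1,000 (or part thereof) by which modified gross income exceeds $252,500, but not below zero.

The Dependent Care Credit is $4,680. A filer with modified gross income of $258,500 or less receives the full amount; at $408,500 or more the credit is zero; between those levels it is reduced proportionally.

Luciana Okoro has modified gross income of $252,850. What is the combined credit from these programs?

Student Loan Interest Credit: income exceeds $252,500 by $350, which is 1 full-or-partial $1,000 increment; reduction = 1 × $120 = $120, leaving $5,220.
Dependent Care Credit: $252,850 is at or below the $258,500 threshold, so the full $4,680 applies.
Total: $5,220 + $4,680 = $9,900.

$9,900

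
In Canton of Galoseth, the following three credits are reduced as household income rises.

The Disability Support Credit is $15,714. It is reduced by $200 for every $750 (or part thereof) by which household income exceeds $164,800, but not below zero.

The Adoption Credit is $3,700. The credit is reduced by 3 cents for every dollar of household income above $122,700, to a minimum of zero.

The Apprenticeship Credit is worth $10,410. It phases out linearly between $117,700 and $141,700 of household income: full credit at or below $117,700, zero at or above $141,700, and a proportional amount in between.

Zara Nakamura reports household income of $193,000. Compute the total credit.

$9,705

Disability Support Credit: income exceeds $164,800 by $28,200, which is 38 full-or-partial $750 increments; reduction = 38 × $200 = $7,600, leaving $8,114.
Adoption Credit: 3% of the $70,300 excess over $122,700 is $2,109; credit = $3,700 − $2,109 = $1,591.
Apprenticeship Credit: $193,000 is at or above $141,700, so the credit is $0.
Total: $8,114 + $1,591 + $0 = $9,705.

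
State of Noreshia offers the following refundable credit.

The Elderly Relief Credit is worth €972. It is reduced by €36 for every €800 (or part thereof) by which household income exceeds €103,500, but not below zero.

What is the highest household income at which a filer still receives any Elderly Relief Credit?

After 26 increments the reduction is 26 × €36 = €936, leaving €36; one more increment wipes it out. Increment 26 ends at excess 26 × €800 = €20,800, so the highest qualifying income is €103,500 + €20,800 = €124,300.

€124,300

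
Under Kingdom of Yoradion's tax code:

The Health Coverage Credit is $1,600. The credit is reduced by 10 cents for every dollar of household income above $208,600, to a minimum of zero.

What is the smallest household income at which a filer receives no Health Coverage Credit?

The credit falls by 10% of each dollar above $208,600, so it reaches zero when the excess is $1,600 / 10% = $16,000: income = $208,600 + $16,000 = $224,600.

$224,600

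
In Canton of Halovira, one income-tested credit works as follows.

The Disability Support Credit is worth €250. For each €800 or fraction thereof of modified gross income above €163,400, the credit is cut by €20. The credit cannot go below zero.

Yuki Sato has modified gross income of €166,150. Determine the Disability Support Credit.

Disability Support Credit: income exceeds €163,400 by €2,750, which is 4 full-or-partial €800 increments; reduction = 4 × €20 = €80, leaving €170.

€170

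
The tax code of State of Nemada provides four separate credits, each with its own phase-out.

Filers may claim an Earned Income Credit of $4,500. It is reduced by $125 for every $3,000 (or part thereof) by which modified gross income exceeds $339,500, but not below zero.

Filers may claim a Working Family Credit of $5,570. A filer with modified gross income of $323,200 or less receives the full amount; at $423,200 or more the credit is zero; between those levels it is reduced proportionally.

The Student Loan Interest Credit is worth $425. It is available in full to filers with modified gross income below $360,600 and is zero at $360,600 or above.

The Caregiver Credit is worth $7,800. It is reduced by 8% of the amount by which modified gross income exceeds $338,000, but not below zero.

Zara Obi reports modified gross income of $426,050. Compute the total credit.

$1,631

Earned Income Credit: income exceeds $339,500 by $86,550, which is 29 full-or-partial $3,000 increments; reduction = 29 × $125 = $3,625, leaving $875.
Working Family Credit: $426,050 is at or above $423,200, so the credit is $0.
Student Loan Interest Credit: $426,050 meets or exceeds the $360,600 cutoff, so the credit is $0.
Caregiver Credit: 8% of the $88,050 excess over $338,000 is $7,044; credit = $7,800 − $7,044 = $756.
Total: $875 + $0 + $0 + $756 = $1,631.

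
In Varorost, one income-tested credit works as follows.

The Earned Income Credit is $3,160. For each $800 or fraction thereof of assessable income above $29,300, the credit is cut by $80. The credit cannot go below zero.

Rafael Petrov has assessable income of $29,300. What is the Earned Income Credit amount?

Earned Income Credit: $29,300 is at or below the $29,300 threshold, so the full $3,160 applies.

$3,160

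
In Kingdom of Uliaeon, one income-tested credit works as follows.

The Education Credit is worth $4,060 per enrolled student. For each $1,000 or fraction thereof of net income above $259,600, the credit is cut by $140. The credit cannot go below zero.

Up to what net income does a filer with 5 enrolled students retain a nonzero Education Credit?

Full credit = 5 × $4,060 = $20,300.
After 144 increments the reduction is 144 × $140 = $20,160, leaving $140; one more increment wipes it out. Increment 144 ends at excess 144 × $1,000 = $144,000, so the highest qualifying income is $259,600 + $144,000 = $403,600.

$403,600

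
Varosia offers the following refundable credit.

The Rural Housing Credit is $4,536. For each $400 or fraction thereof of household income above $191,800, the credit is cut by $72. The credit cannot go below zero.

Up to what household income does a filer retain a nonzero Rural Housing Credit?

After 62 increments the reduction is 62 × $72 = $4,464, leaving $72; one more increment wipes it out. Increment 62 ends at excess 62 × $400 = $24,800, so the highest qualifying income is $191,800 + $24,800 = $216,600.

$216,600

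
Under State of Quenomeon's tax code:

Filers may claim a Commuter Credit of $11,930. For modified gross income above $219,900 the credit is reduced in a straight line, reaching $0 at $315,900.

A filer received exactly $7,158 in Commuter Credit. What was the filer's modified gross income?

$7,158 is 7,158/11,930 of the full $11,930, so 4,772/11,930 of the $96,000 range has been used: income = $219,900 + $96,000 × 4,772/11,930 = $258,300.

$258,300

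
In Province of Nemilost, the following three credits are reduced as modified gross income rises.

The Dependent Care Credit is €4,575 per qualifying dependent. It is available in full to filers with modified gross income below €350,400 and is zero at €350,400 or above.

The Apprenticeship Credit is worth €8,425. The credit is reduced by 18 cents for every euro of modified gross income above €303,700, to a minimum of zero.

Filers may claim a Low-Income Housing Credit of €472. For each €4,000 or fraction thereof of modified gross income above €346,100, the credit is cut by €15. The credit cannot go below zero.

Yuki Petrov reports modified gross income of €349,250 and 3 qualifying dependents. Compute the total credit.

€14,408

Dependent Care Credit: base = 3 × €4,575 = €13,725. €349,250 is below the €350,400 cutoff, so the full €13,725 applies.
Apprenticeship Credit: 18% of the €45,550 excess over €303,700 is €8,199; credit = €8,425 − €8,199 = €226.
Low-Income Housing Credit: income exceeds €346,100 by €3,150, which is 1 full-or-partial €4,000 increment; reduction = 1 × €15 = €15, leaving €457.
Total: €13,725 + €226 + €457 = €14,408.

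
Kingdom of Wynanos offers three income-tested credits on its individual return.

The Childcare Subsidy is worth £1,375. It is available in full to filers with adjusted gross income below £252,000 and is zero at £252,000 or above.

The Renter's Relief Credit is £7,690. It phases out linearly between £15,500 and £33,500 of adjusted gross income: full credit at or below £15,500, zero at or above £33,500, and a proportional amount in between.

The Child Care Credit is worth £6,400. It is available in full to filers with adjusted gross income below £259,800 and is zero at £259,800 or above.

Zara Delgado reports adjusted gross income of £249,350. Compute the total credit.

£7,775

Childcare Subsidy: £249,350 is below the £252,000 cutoff, so the full £1,375 applies.
Renter's Relief Credit: £249,350 is at or above £33,500, so the credit is £0.
Child Care Credit: £249,350 is below the £259,800 cutoff, so the full £6,400 applies.
Total: £1,375 + £0 + £6,400 = £7,775.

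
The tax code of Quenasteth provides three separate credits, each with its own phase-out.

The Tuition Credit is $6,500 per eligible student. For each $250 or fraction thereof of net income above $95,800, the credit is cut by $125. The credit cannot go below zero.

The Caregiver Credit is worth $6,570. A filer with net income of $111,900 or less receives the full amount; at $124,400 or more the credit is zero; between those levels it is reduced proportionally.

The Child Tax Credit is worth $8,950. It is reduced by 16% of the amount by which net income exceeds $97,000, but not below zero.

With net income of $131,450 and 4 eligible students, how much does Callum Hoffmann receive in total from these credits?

$11,563

Tuition Credit: base = 4 × $6,500 = $26,000. income exceeds $95,800 by $35,650, which is 143 full-or-partial $250 increments; reduction = 143 × $125 = $17,875, leaving $8,125.
Caregiver Credit: $131,450 is at or above $124,400, so the credit is $0.
Child Tax Credit: 16% of the $34,450 excess over $97,000 is $5,512; credit = $8,950 − $5,512 = $3,438.
Total: $8,125 + $0 + $3,438 = $11,563.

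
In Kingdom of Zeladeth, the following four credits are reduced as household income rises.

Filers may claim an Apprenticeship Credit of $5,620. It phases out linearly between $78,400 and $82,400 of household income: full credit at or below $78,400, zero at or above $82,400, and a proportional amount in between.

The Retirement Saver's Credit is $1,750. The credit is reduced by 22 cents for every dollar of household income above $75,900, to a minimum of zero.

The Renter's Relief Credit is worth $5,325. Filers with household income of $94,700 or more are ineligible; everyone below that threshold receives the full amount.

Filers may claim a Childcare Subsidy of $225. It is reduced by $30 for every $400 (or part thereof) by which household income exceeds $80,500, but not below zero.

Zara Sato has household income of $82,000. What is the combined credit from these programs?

$6,400

Apprenticeship Credit: $82,000 is $3,600 into a $4,000 phase-out range, leaving 400/4,000 of the credit: $5,620 × 400/4,000 = $562.
Retirement Saver's Credit: 22% of the $6,100 excess over $75,900 is $1,342; credit = $1,750 − $1,342 = $408.
Renter's Relief Credit: $82,000 is below the $94,700 cutoff, so the full $5,325 applies.
Childcare Subsidy: income exceeds $80,500 by $1,500, which is 4 full-or-partial $400 increments; reduction = 4 × $30 = $120, leaving $105.
Total: $562 + $408 + $5,325 + $105 = $6,400.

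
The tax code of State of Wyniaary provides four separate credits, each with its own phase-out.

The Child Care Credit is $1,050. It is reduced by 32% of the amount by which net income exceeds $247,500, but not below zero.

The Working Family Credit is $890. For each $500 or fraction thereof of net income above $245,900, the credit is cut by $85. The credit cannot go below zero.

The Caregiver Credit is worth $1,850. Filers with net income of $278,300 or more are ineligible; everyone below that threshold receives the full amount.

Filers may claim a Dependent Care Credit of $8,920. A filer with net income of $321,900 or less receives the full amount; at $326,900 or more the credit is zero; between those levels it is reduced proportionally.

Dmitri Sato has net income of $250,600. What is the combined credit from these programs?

$10,868

Child Care Credit: 32% of the $3,100 excess over $247,500 is $992; credit = $1,050 − $992 = $58.
Working Family Credit: income exceeds $245,900 by $4,700, which is 10 full-or-partial $500 increments; reduction = 10 × $85 = $850, leaving $40.
Caregiver Credit: $250,600 is below the $278,300 cutoff, so the full $1,850 applies.
Dependent Care Credit: $250,600 is at or below the $321,900 threshold, so the full $8,920 applies.
Total: $58 + $40 + $1,850 + $8,920 = $10,868.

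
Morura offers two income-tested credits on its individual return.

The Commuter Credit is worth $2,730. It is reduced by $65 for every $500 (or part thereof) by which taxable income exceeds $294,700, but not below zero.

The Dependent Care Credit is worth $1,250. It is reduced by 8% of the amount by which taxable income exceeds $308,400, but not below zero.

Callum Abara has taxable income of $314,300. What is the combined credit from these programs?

Commuter Credit: income exceeds $294,700 by $19,600, which is 40 full-or-partial $500 increments; reduction = 40 × $65 = $2,600, leaving $130.
Dependent Care Credit: 8% of the $5,900 excess over $308,400 is $472; credit = $1,250 − $472 = $778.
Total: $130 + $778 = $908.

$908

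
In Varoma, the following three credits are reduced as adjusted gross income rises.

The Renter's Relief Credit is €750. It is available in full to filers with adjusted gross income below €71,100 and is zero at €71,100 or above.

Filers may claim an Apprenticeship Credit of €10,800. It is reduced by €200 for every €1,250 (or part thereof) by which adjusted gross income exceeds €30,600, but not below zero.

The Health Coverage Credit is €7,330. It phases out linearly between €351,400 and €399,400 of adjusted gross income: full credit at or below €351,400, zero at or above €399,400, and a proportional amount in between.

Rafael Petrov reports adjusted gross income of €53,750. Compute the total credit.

€15,080

Renter's Relief Credit: €53,750 is below the €71,100 cutoff, so the full €750 applies.
Apprenticeship Credit: income exceeds €30,600 by €23,150, which is 19 full-or-partial €1,250 increments; reduction = 19 × €200 = €3,800, leaving €7,000.
Health Coverage Credit: €53,750 is at or below the €351,400 threshold, so the full €7,330 applies.
Total: €750 + €7,000 + €7,330 = €15,080.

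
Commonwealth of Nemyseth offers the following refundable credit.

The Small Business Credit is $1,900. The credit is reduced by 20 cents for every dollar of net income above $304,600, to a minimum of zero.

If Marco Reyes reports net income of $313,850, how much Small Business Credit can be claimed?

Small Business Credit: 20% of the $9,250 excess over $304,600 is $1,850; credit = $1,900 − $1,850 = $50.

$50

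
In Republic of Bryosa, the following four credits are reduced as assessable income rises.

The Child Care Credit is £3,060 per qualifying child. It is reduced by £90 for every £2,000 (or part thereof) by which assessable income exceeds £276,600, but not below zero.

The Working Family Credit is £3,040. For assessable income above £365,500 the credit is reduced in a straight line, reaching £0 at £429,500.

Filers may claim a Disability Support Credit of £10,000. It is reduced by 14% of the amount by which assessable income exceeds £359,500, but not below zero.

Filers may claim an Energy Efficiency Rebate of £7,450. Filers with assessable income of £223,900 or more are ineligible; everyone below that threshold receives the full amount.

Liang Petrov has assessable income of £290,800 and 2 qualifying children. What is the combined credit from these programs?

Child Care Credit: base = 2 × £3,060 = £6,120. income exceeds £276,600 by £14,200, which is 8 full-or-partial £2,000 increments; reduction = 8 × £90 = £720, leaving £5,400.
Working Family Credit: £290,800 is at or below the £365,500 threshold, so the full £3,040 applies.
Disability Support Credit: £290,800 is at or below the £359,500 threshold, so the full £10,000 applies.
Energy Efficiency Rebate: £290,800 meets or exceeds the £223,900 cutoff, so the credit is £0.
Total: £5,400 + £3,040 + £10,000 + £0 = £18,440.

£18,440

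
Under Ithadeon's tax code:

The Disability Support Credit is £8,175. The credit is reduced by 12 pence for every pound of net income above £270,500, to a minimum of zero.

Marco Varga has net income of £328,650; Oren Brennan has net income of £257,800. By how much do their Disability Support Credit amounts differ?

Marco (£328,650): Disability Support Credit: 12% of the £58,150 excess over £270,500 is £6,978; credit = £8,175 − £6,978 = £1,197.
Oren (£257,800): Disability Support Credit: £257,800 is at or below the £270,500 threshold, so the full £8,175 applies.
Difference: |£1,197 − £8,175| = £6,978.

£6,978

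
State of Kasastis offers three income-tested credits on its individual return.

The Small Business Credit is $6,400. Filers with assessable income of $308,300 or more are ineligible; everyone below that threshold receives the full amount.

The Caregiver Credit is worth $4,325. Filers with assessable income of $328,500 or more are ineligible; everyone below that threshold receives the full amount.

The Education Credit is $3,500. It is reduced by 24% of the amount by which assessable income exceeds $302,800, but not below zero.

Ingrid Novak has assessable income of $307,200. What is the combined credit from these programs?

$13,169

Small Business Credit: $307,200 is below the $308,300 cutoff, so the full $6,400 applies.
Caregiver Credit: $307,200 is below the $328,500 cutoff, so the full $4,325 applies.
Education Credit: 24% of the $4,400 excess over $302,800 is $1,056; credit = $3,500 − $1,056 = $2,444.
Total: $6,400 + $4,325 + $2,444 = $13,169.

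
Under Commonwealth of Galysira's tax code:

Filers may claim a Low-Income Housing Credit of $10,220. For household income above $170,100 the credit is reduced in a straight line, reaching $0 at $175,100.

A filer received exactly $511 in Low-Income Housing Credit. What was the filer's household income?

$511 is 511/10,220 of the full $10,220, so 9,709/10,220 of the $5,000 range has been used: income = $170,100 + $5,000 × 9,709/10,220 = $174,850.

$174,850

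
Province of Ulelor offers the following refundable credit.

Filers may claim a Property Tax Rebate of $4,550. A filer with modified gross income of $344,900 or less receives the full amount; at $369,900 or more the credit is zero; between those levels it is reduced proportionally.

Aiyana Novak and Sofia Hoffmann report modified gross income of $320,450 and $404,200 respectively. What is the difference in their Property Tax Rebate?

$4,550

Aiyana ($320,450): Property Tax Rebate: $320,450 is at or below the $344,900 threshold, so the full $4,550 applies.
Sofia ($404,200): Property Tax Rebate: $404,200 is at or above $369,900, so the credit is $0.
Difference: |$4,550 − $0| = $4,550.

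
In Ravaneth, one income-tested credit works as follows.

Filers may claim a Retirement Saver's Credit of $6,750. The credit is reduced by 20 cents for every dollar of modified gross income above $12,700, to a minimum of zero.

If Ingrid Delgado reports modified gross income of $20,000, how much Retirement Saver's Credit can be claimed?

$5,290

Retirement Saver's Credit: 20% of the $7,300 excess over $12,700 is $1,460; credit = $6,750 − $1,460 = $5,290.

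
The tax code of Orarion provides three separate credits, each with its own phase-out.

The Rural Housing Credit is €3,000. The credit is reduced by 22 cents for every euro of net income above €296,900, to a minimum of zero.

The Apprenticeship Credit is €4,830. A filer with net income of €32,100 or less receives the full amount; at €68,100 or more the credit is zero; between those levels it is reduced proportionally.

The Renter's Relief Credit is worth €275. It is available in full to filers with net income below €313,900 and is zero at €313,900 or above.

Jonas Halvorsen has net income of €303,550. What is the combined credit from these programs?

Rural Housing Credit: 22% of the €6,650 excess over €296,900 is €1,463; credit = €3,000 − €1,463 = €1,537.
Apprenticeship Credit: €303,550 is at or above €68,100, so the credit is €0.
Renter's Relief Credit: €303,550 is below the €313,900 cutoff, so the full €275 applies.
Total: €1,537 + €0 + €275 = €1,812.

€1,812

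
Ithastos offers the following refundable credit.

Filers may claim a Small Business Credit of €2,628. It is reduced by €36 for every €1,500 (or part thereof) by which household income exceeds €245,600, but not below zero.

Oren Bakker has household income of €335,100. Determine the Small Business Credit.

€468

Small Business Credit: income exceeds €245,600 by €89,500, which is 60 full-or-partial €1,500 increments; reduction = 60 × €36 = €2,160, leaving €468.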